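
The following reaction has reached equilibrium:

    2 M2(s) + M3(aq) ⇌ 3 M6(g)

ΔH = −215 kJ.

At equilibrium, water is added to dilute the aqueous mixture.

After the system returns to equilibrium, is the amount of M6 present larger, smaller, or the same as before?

Dilution lowers every aqueous concentration by the same factor. Δn_aq = 0 − 1 = -1, so the system shifts toward the side with more dissolved moles — to the left.
The net shift is to the left. M6 is a product, so its amount decreases.

decreases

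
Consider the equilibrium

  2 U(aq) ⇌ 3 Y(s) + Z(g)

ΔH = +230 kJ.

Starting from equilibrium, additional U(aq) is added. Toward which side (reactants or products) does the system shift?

right

Adding U (aq), a reactant, drives the reaction to the right.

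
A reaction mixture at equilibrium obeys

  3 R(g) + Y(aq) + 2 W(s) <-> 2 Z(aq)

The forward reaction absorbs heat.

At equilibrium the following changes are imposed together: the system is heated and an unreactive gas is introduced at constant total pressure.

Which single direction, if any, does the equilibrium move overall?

cannot be determined

The forward reaction is endothermic. Raising T favours the endothermic direction — shift to the right.
Adding inert gas at constant total pressure expands the volume and lowers every reacting partial pressure. With Δn_gas = 0 − 3 = -3, Q moves away from K toward the side with fewer gas moles, so the system shifts toward the side with more gas moles — to the left.
The individual effects push in opposite directions; without quantitative information the net direction cannot be determined.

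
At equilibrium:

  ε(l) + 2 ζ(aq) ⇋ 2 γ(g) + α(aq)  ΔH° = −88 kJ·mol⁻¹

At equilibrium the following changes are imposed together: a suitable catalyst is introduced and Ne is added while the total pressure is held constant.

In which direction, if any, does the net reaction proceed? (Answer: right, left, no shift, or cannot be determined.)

right

A catalyst speeds both forward and reverse rates equally; it changes neither Q nor K — no shift from this change.
Adding inert gas at constant total pressure expands the volume and lowers every reacting partial pressure. With Δn_gas = 2 − 0 = +2, Q moves away from K toward the side with fewer gas moles, so the system shifts toward the side with more gas moles — to the right.
Only the nonzero effect(s) matter; the net shift is to the right.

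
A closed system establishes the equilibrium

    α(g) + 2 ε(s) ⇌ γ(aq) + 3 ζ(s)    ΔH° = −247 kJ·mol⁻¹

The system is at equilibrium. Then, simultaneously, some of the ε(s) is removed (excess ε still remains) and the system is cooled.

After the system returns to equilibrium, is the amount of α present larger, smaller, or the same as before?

decreases

ε is a pure solid; its activity is 1 regardless of amount, so Q is unaffected — no shift from this change.
The forward reaction is exothermic. Lowering T favours the exothermic direction — shift to the right.
The net shift is to the right. α is a reactant, so its amount decreases.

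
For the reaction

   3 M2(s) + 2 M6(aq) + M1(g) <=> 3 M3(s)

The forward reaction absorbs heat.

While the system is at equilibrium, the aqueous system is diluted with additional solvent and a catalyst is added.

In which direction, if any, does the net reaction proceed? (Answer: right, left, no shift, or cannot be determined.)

left

Dilution lowers every aqueous concentration by the same factor. Δn_aq = 0 − 2 = -2, so the system shifts toward the side with more dissolved moles — to the left.
A catalyst speeds both forward and reverse rates equally; it changes neither Q nor K — no shift from this change.
Only the nonzero effect(s) matter; the net shift is to the left.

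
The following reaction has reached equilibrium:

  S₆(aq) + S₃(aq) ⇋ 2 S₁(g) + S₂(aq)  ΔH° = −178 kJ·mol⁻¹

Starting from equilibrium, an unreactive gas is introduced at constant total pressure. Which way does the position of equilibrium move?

right

Adding inert gas at constant total pressure expands the volume and lowers every reacting partial pressure. With Δn_gas = 2 − 0 = +2, Q moves away from K toward the side with fewer gas moles, so the system shifts toward the side with more gas moles — to the right.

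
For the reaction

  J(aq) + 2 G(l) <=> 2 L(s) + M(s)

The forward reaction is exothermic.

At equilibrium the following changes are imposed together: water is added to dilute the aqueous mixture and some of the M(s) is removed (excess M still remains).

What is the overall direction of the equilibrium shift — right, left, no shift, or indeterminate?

Dilution lowers every aqueous concentration by the same factor. Δn_aq = 0 − 1 = -1, so the system shifts toward the side with more dissolved moles — to the left.
M is a pure solid; its activity is 1 regardless of amount, so Q is unaffected — no shift from this change.
Only the nonzero effect(s) matter; the net shift is to the left.

left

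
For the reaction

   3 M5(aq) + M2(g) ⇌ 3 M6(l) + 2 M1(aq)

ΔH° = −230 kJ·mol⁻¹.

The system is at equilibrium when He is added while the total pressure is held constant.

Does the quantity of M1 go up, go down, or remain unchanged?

decreases

Adding inert gas at constant total pressure expands the volume and lowers every reacting partial pressure. With Δn_gas = 0 − 1 = -1, Q moves away from K toward the side with fewer gas moles, so the system shifts toward the side with more gas moles — to the left.
The net shift is to the left. M1 is a product, so its amount decreases.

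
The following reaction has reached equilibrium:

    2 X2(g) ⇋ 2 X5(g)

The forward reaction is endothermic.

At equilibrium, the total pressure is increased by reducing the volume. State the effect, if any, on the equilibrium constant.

unchanged

The equilibrium constant depends only on temperature. This perturbation changes neither the position of equilibrium nor K.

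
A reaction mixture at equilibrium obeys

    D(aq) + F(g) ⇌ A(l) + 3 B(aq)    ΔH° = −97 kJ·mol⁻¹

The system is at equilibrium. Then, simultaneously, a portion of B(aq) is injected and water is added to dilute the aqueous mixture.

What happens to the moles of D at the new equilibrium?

Adding B (aq), a product, drives the reaction to the left.
Dilution lowers every aqueous concentration by the same factor. Δn_aq = 3 − 1 = +2, so the system shifts toward the side with more dissolved moles — to the right.
The two effects oppose each other, so the net shift — and hence the change in D — cannot be determined from the given information.

cannot be determined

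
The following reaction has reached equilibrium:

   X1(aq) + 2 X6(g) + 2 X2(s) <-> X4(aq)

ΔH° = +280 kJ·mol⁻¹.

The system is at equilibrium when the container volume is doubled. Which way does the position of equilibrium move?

left

Gas moles: reactants 2, products 0 (Δn_gas = -2). Expansion shifts the system toward the side with more moles of gas — to the left.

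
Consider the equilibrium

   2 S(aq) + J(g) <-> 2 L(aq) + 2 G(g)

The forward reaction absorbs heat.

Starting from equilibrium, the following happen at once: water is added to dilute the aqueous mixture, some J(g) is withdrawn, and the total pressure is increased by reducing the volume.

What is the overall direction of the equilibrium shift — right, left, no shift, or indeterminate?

left

Dilution scales every aqueous concentration by the same factor. Δn_aq = 2 − 2 = 0, so Q is unchanged — no shift.
Removing J (g), a reactant, drives the reaction to the left.
Gas moles: reactants 1, products 2 (Δn_gas = +1). Compression shifts the system toward the side with fewer moles of gas — to the left.
Only the nonzero effect(s) matter; the net shift is to the left.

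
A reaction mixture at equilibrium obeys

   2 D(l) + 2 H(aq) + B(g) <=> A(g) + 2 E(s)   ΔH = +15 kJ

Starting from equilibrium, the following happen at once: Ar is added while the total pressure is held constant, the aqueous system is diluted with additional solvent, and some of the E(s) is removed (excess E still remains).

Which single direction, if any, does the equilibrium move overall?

Adding inert gas at constant total pressure expands the volume, scaling every reacting partial pressure by the same factor. Δn_gas = 1 − 1 = 0, so Q is unchanged — no shift.
Dilution lowers every aqueous concentration by the same factor. Δn_aq = 0 − 2 = -2, so the system shifts toward the side with more dissolved moles — to the left.
E is a pure solid; its activity is 1 regardless of amount, so Q is unaffected — no shift from this change.
Only the nonzero effect(s) matter; the net shift is to the left.

left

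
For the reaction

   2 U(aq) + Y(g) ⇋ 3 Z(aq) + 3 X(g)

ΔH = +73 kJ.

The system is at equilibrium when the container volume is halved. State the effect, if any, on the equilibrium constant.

unchanged

The equilibrium constant depends only on temperature. This perturbation may move the position of equilibrium, but since T is unchanged, K itself is unchanged.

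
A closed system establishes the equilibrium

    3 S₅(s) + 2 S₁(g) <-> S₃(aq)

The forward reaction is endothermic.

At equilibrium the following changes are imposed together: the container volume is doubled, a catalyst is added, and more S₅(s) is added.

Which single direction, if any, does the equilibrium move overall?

left

Gas moles: reactants 2, products 0 (Δn_gas = -2). Expansion shifts the system toward the side with more moles of gas — to the left.
A catalyst speeds both forward and reverse rates equally; it changes neither Q nor K — no shift from this change.
S₅ is a pure solid; its activity is 1 regardless of amount, so Q is unaffected — no shift from this change.
Only the nonzero effect(s) matter; the net shift is to the left.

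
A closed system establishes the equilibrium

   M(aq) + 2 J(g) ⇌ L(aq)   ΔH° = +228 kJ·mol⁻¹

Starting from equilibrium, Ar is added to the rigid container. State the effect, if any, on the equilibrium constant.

The equilibrium constant depends only on temperature. This perturbation changes neither the position of equilibrium nor K.

unchanged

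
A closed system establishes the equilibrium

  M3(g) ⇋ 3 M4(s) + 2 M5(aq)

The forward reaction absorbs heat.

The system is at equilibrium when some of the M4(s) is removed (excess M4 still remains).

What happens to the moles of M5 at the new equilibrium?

unchanged

M4 is a pure solid; its activity is 1 regardless of amount, so Q is unaffected — no shift from this change.
No net shift occurs, so the amount of M5 is unchanged.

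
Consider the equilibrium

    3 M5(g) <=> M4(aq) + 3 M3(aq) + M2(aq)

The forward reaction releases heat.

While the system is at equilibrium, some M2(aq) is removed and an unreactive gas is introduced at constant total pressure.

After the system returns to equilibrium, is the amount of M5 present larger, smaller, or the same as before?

cannot be determined

Removing M2 (aq), a product, drives the reaction to the right.
Adding inert gas at constant total pressure expands the volume and lowers every reacting partial pressure. With Δn_gas = 0 − 3 = -3, Q moves away from K toward the side with fewer gas moles, so the system shifts toward the side with more gas moles — to the left.
The two effects oppose each other, so the net shift — and hence the change in M5 — cannot be determined from the given information.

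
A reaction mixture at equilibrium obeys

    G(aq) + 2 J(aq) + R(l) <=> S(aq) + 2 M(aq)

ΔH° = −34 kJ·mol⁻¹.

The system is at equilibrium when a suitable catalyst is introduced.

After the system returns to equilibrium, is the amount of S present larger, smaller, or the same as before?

unchanged

A catalyst speeds both forward and reverse rates equally; it changes neither Q nor K — no shift from this change.
No net shift occurs, so the amount of S is unchanged.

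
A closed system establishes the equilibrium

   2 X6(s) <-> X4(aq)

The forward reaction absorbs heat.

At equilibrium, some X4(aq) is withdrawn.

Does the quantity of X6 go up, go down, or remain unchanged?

decreases

Removing X4 (aq), a product, drives the reaction to the right.
The net shift is to the right. X6 is a reactant, so its amount decreases.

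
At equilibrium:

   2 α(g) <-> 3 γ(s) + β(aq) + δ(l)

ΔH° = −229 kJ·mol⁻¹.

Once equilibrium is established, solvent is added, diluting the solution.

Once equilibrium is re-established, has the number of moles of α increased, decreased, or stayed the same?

decreases

Dilution lowers every aqueous concentration by the same factor. Δn_aq = 1 − 0 = +1, so the system shifts toward the side with more dissolved moles — to the right.
The net shift is to the right. α is a reactant, so its amount decreases.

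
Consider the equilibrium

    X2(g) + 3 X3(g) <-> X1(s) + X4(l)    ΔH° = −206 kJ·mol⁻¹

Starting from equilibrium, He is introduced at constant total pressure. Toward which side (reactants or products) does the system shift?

left

Adding inert gas at constant total pressure expands the volume and lowers every reacting partial pressure. With Δn_gas = 0 − 4 = -4, Q moves away from K toward the side with fewer gas moles, so the system shifts toward the side with more gas moles — to the left.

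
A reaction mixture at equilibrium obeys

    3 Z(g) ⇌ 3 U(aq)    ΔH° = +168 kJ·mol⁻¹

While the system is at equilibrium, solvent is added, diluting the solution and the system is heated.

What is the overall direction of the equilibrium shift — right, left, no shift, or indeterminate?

right

Dilution lowers every aqueous concentration by the same factor. Δn_aq = 3 − 0 = +3, so the system shifts toward the side with more dissolved moles — to the right.
The forward reaction is endothermic. Raising T favours the endothermic direction — shift to the right.
All effects act in the same direction — net shift to the right.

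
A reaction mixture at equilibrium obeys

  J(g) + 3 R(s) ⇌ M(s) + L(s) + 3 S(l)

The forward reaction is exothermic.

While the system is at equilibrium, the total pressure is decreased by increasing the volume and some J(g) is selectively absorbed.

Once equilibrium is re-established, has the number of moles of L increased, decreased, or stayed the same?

Gas moles: reactants 1, products 0 (Δn_gas = -1). Expansion shifts the system toward the side with more moles of gas — to the left.
Removing J (g), a reactant, drives the reaction to the left.
The net shift is to the left. L is a product, so its amount decreases.

decreases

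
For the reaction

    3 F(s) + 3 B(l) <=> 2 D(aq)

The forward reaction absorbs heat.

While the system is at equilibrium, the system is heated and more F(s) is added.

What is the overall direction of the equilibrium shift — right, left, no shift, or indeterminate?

The forward reaction is endothermic. Raising T favours the endothermic direction — shift to the right.
F is a pure solid; its activity is 1 regardless of amount, so Q is unaffected — no shift from this change.
Only the nonzero effect(s) matter; the net shift is to the right.

right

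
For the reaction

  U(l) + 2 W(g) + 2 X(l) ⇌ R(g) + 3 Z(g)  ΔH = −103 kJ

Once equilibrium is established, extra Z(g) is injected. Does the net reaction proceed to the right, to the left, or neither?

Adding Z (g), a product, drives the reaction to the left.

left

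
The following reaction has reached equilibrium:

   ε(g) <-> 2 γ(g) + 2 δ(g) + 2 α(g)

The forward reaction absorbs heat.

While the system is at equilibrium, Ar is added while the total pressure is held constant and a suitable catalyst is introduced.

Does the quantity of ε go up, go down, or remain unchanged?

decreases

Adding inert gas at constant total pressure expands the volume and lowers every reacting partial pressure. With Δn_gas = 6 − 1 = +5, Q moves away from K toward the side with fewer gas moles, so the system shifts toward the side with more gas moles — to the right.
A catalyst speeds both forward and reverse rates equally; it changes neither Q nor K — no shift from this change.
The net shift is to the right. ε is a reactant, so its amount decreases.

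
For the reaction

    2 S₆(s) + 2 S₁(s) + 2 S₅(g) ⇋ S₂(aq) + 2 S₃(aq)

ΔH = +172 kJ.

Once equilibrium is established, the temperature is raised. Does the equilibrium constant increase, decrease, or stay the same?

K depends on temperature via the van 't Hoff relation. The forward reaction is endothermic, so raising T increases K.

increases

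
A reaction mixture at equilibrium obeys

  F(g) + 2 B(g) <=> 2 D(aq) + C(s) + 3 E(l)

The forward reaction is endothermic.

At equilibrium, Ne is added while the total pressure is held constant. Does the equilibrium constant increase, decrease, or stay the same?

unchanged

The equilibrium constant depends only on temperature. This perturbation may move the position of equilibrium, but since T is unchanged, K itself is unchanged.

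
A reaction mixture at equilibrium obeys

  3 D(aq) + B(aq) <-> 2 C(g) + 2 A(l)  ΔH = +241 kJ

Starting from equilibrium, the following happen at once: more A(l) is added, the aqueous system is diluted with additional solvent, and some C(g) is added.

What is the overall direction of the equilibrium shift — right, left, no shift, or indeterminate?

left

A is a pure liquid; its activity is 1 regardless of amount, so Q is unaffected — no shift from this change.
Dilution lowers every aqueous concentration by the same factor. Δn_aq = 0 − 4 = -4, so the system shifts toward the side with more dissolved moles — to the left.
Adding C (g), a product, drives the reaction to the left.
Only the nonzero effect(s) matter; the net shift is to the left.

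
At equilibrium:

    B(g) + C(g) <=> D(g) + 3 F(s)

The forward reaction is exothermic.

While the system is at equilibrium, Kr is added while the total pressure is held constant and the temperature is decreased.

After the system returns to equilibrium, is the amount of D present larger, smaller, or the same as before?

Adding inert gas at constant total pressure expands the volume and lowers every reacting partial pressure. With Δn_gas = 1 − 2 = -1, Q moves away from K toward the side with fewer gas moles, so the system shifts toward the side with more gas moles — to the left.
The forward reaction is exothermic. Lowering T favours the exothermic direction — shift to the right.
The two effects oppose each other, so the net shift — and hence the change in D — cannot be determined from the given information.

cannot be determined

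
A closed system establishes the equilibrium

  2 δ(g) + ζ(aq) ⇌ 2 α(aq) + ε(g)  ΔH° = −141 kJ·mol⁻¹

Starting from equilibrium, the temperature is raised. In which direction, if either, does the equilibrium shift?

left

The forward reaction is exothermic. Raising T favours the endothermic direction — shift to the left.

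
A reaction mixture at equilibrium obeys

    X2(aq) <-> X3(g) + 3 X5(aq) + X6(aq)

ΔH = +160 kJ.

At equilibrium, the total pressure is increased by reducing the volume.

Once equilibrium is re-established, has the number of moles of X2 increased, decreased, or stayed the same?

increases

Gas moles: reactants 0, products 1 (Δn_gas = +1). Compression shifts the system toward the side with fewer moles of gas — to the left.
The net shift is to the left. X2 is a reactant, so its amount increases.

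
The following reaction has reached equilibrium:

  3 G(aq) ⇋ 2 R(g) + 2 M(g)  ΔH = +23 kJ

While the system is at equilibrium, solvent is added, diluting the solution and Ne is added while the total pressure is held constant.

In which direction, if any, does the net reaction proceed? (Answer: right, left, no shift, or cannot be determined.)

cannot be determined

Dilution lowers every aqueous concentration by the same factor. Δn_aq = 0 − 3 = -3, so the system shifts toward the side with more dissolved moles — to the left.
Adding inert gas at constant total pressure expands the volume and lowers every reacting partial pressure. With Δn_gas = 4 − 0 = +4, Q moves away from K toward the side with fewer gas moles, so the system shifts toward the side with more gas moles — to the right.
The individual effects push in opposite directions; without quantitative information the net direction cannot be determined.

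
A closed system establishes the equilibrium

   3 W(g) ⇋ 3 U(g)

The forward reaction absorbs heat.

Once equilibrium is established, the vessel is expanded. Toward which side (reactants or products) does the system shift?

Gas moles: reactants 3, products 3. Δn_gas = 0, so a volume change leaves Q equal to K — no shift from this change.

no shift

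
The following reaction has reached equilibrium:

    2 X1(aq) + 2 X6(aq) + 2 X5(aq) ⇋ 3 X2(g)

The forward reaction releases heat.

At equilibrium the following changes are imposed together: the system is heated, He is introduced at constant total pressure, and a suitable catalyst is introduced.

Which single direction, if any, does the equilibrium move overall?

The forward reaction is exothermic. Raising T favours the endothermic direction — shift to the left.
Adding inert gas at constant total pressure expands the volume and lowers every reacting partial pressure. With Δn_gas = 3 − 0 = +3, Q moves away from K toward the side with fewer gas moles, so the system shifts toward the side with more gas moles — to the right.
A catalyst speeds both forward and reverse rates equally; it changes neither Q nor K — no shift from this change.
The individual effects push in opposite directions; without quantitative information the net direction cannot be determined.

cannot be determined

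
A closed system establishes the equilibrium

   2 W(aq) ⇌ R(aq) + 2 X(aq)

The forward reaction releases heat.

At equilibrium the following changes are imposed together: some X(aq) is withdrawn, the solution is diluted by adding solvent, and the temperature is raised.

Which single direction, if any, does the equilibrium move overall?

cannot be determined

Removing X (aq), a product, drives the reaction to the right.
Dilution lowers every aqueous concentration by the same factor. Δn_aq = 3 − 2 = +1, so the system shifts toward the side with more dissolved moles — to the right.
The forward reaction is exothermic. Raising T favours the endothermic direction — shift to the left.
The individual effects push in opposite directions; without quantitative information the net direction cannot be determined.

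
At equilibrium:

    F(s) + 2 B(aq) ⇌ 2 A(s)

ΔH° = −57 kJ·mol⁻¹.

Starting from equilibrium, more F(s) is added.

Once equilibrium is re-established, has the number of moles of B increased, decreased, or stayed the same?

unchanged

F is a pure solid; its activity is 1 regardless of amount, so Q is unaffected — no shift from this change.
No net shift occurs, so the amount of B is unchanged.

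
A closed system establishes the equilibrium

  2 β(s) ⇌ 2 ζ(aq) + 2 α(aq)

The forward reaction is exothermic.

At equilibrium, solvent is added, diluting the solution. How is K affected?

The equilibrium constant depends only on temperature. This perturbation may move the position of equilibrium, but since T is unchanged, K itself is unchanged.

unchanged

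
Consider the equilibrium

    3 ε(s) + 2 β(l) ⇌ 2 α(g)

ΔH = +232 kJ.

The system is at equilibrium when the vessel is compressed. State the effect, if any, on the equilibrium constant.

unchanged

The equilibrium constant depends only on temperature. This perturbation may move the position of equilibrium, but since T is unchanged, K itself is unchanged.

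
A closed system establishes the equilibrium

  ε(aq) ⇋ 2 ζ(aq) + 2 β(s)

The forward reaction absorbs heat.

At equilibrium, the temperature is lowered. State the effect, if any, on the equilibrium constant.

decreases

K depends on temperature via the van 't Hoff relation. The forward reaction is endothermic, so lowering T decreases K.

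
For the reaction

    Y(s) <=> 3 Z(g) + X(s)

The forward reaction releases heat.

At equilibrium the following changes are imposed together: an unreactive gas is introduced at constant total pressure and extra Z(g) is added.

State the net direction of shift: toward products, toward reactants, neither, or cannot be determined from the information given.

Adding inert gas at constant total pressure expands the volume and lowers every reacting partial pressure. With Δn_gas = 3 − 0 = +3, Q moves away from K toward the side with fewer gas moles, so the system shifts toward the side with more gas moles — to the right.
Adding Z (g), a product, drives the reaction to the left.
The individual effects push in opposite directions; without quantitative information the net direction cannot be determined.

cannot be determined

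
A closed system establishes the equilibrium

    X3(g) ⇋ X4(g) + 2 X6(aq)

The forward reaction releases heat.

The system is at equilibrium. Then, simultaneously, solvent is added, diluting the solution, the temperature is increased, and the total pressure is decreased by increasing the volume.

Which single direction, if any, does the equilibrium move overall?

Dilution lowers every aqueous concentration by the same factor. Δn_aq = 2 − 0 = +2, so the system shifts toward the side with more dissolved moles — to the right.
The forward reaction is exothermic. Raising T favours the endothermic direction — shift to the left.
Gas moles: reactants 1, products 1. Δn_gas = 0, so a volume change leaves Q equal to K — no shift from this change.
The individual effects push in opposite directions; without quantitative information the net direction cannot be determined.

cannot be determined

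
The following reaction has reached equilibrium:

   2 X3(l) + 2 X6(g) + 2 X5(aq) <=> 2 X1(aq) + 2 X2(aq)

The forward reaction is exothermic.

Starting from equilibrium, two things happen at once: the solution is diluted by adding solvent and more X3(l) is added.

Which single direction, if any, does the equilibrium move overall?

right

Dilution lowers every aqueous concentration by the same factor. Δn_aq = 4 − 2 = +2, so the system shifts toward the side with more dissolved moles — to the right.
X3 is a pure liquid; its activity is 1 regardless of amount, so Q is unaffected — no shift from this change.
Only the nonzero effect(s) matter; the net shift is to the right.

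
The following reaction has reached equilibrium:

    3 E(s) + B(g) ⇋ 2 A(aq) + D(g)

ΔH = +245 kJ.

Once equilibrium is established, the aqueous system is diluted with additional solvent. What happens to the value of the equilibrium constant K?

unchanged

The equilibrium constant depends only on temperature. This perturbation may move the position of equilibrium, but since T is unchanged, K itself is unchanged.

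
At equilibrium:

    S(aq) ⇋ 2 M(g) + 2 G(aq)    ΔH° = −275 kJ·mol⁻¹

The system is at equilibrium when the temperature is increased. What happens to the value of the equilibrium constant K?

decreases

K depends on temperature via the van 't Hoff relation. The forward reaction is exothermic, so raising T decreases K.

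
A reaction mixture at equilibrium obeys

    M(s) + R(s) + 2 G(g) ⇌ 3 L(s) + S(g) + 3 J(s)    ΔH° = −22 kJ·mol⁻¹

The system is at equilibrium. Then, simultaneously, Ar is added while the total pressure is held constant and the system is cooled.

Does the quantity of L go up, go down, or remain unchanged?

cannot be determined

Adding inert gas at constant total pressure expands the volume and lowers every reacting partial pressure. With Δn_gas = 1 − 2 = -1, Q moves away from K toward the side with fewer gas moles, so the system shifts toward the side with more gas moles — to the left.
The forward reaction is exothermic. Lowering T favours the exothermic direction — shift to the right.
The two effects oppose each other, so the net shift — and hence the change in L — cannot be determined from the given information.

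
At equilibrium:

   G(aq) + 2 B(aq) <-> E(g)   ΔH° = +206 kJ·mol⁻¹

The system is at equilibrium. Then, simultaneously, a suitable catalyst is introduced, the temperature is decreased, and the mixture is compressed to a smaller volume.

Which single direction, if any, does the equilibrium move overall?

A catalyst speeds both forward and reverse rates equally; it changes neither Q nor K — no shift from this change.
The forward reaction is endothermic. Lowering T favours the exothermic direction — shift to the left.
Gas moles: reactants 0, products 1 (Δn_gas = +1). Compression shifts the system toward the side with fewer moles of gas — to the left.
Only the nonzero effect(s) matter; the net shift is to the left.

left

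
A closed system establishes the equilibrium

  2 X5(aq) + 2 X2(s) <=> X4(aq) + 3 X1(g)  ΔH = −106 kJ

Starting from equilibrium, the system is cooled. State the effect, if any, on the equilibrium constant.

increases

K depends on temperature via the van 't Hoff relation. The forward reaction is exothermic, so lowering T increases K.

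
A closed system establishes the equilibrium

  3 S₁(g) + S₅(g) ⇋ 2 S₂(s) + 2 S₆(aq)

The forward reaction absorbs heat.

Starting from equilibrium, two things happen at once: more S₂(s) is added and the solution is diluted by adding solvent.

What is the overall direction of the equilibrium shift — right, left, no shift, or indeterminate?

right

S₂ is a pure solid; its activity is 1 regardless of amount, so Q is unaffected — no shift from this change.
Dilution lowers every aqueous concentration by the same factor. Δn_aq = 2 − 0 = +2, so the system shifts toward the side with more dissolved moles — to the right.
Only the nonzero effect(s) matter; the net shift is to the right.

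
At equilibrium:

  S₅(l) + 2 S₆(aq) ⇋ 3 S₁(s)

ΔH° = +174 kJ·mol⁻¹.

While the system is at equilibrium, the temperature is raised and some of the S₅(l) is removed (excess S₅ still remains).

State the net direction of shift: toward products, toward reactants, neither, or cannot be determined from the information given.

The forward reaction is endothermic. Raising T favours the endothermic direction — shift to the right.
S₅ is a pure liquid; its activity is 1 regardless of amount, so Q is unaffected — no shift from this change.
Only the nonzero effect(s) matter; the net shift is to the right.

right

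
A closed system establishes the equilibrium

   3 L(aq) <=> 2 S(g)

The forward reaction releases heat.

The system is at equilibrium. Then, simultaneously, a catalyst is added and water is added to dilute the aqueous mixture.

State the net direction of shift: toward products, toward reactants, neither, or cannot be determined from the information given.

A catalyst speeds both forward and reverse rates equally; it changes neither Q nor K — no shift from this change.
Dilution lowers every aqueous concentration by the same factor. Δn_aq = 0 − 3 = -3, so the system shifts toward the side with more dissolved moles — to the left.
Only the nonzero effect(s) matter; the net shift is to the left.

left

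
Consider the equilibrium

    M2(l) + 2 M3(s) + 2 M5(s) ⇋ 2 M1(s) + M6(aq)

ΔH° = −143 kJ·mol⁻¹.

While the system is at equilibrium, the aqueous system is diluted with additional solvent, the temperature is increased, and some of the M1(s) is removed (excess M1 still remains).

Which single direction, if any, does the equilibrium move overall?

cannot be determined

Dilution lowers every aqueous concentration by the same factor. Δn_aq = 1 − 0 = +1, so the system shifts toward the side with more dissolved moles — to the right.
The forward reaction is exothermic. Raising T favours the endothermic direction — shift to the left.
M1 is a pure solid; its activity is 1 regardless of amount, so Q is unaffected — no shift from this change.
The individual effects push in opposite directions; without quantitative information the net direction cannot be determined.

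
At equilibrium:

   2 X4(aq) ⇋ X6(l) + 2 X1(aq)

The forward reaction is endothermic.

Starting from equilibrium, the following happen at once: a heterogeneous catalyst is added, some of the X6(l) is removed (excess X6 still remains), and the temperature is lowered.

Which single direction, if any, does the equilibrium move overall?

A catalyst speeds both forward and reverse rates equally; it changes neither Q nor K — no shift from this change.
X6 is a pure liquid; its activity is 1 regardless of amount, so Q is unaffected — no shift from this change.
The forward reaction is endothermic. Lowering T favours the exothermic direction — shift to the left.
Only the nonzero effect(s) matter; the net shift is to the left.

left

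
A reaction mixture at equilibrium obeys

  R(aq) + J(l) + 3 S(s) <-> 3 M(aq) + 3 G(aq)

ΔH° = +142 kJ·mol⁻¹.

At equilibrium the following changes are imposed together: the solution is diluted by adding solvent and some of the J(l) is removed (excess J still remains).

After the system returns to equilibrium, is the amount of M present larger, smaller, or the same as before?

Dilution lowers every aqueous concentration by the same factor. Δn_aq = 6 − 1 = +5, so the system shifts toward the side with more dissolved moles — to the right.
J is a pure liquid; its activity is 1 regardless of amount, so Q is unaffected — no shift from this change.
The net shift is to the right. M is a product, so its amount increases.

increases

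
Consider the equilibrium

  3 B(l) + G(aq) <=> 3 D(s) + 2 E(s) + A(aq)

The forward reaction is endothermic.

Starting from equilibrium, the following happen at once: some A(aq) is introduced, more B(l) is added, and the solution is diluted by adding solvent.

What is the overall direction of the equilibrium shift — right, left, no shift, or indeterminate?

left

Adding A (aq), a product, drives the reaction to the left.
B is a pure liquid; its activity is 1 regardless of amount, so Q is unaffected — no shift from this change.
Dilution scales every aqueous concentration by the same factor. Δn_aq = 1 − 1 = 0, so Q is unchanged — no shift.
Only the nonzero effect(s) matter; the net shift is to the left.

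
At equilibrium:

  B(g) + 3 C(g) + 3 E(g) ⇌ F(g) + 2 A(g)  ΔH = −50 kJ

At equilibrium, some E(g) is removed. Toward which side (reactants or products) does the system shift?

left

Removing E (g), a reactant, drives the reaction to the left.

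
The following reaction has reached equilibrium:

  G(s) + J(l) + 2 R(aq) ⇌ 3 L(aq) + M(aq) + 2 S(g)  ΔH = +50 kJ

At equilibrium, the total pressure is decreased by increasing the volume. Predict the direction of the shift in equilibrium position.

Gas moles: reactants 0, products 2 (Δn_gas = +2). Expansion shifts the system toward the side with more moles of gas — to the right.

right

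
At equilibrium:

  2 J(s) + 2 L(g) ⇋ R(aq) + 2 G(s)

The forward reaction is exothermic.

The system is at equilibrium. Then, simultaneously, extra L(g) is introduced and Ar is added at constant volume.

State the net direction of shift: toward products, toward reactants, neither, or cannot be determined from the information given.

Adding L (g), a reactant, drives the reaction to the right.
At constant volume, adding an inert gas leaves every reacting species' partial pressure unchanged, so Q is unchanged — no shift from this change.
Only the nonzero effect(s) matter; the net shift is to the right.

right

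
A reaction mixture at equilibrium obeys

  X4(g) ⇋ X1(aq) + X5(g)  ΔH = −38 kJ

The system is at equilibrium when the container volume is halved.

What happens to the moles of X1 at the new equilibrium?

unchanged

Gas moles: reactants 1, products 1. Δn_gas = 0, so a volume change leaves Q equal to K — no shift from this change.
No net shift occurs, so the amount of X1 is unchanged.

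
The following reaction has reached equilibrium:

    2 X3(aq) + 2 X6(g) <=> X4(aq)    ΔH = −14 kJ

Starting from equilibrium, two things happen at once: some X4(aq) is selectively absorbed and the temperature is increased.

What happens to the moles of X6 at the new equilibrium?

cannot be determined

Removing X4 (aq), a product, drives the reaction to the right.
The forward reaction is exothermic. Raising T favours the endothermic direction — shift to the left.
The two effects oppose each other, so the net shift — and hence the change in X6 — cannot be determined from the given information.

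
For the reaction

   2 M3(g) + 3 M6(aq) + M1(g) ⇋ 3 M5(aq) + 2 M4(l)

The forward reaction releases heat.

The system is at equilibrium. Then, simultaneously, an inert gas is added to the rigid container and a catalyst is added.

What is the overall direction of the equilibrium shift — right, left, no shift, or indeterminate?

no shift

At constant volume, adding an inert gas leaves every reacting species' partial pressure unchanged, so Q is unchanged — no shift from this change.
A catalyst speeds both forward and reverse rates equally; it changes neither Q nor K — no shift from this change.
None of the changes alters Q relative to K, so there is no net shift.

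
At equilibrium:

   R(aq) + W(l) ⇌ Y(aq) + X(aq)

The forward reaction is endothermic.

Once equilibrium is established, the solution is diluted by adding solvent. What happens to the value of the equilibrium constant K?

The equilibrium constant depends only on temperature. This perturbation may move the position of equilibrium, but since T is unchanged, K itself is unchanged.

unchanged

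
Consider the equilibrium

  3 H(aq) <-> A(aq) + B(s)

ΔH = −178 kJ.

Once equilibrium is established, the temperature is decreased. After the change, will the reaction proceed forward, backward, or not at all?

The forward reaction is exothermic. Lowering T favours the exothermic direction — shift to the right.

right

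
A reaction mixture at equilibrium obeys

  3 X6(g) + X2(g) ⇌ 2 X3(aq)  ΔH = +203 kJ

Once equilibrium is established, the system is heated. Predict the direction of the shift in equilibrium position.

The forward reaction is endothermic. Raising T favours the endothermic direction — shift to the right.

right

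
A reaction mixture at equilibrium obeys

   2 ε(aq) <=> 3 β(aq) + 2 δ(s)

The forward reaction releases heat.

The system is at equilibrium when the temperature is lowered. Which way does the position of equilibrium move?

right

The forward reaction is exothermic. Lowering T favours the exothermic direction — shift to the right.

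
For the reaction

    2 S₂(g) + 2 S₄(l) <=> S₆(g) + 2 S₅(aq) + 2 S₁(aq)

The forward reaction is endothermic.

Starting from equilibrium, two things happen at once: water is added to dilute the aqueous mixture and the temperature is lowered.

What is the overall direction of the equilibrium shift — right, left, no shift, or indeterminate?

Dilution lowers every aqueous concentration by the same factor. Δn_aq = 4 − 0 = +4, so the system shifts toward the side with more dissolved moles — to the right.
The forward reaction is endothermic. Lowering T favours the exothermic direction — shift to the left.
The individual effects push in opposite directions; without quantitative information the net direction cannot be determined.

cannot be determined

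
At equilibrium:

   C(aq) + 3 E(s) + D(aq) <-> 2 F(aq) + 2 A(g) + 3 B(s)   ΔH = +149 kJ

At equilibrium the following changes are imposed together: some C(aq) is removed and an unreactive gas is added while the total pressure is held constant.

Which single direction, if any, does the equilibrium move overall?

cannot be determined

Removing C (aq), a reactant, drives the reaction to the left.
Adding inert gas at constant total pressure expands the volume and lowers every reacting partial pressure. With Δn_gas = 2 − 0 = +2, Q moves away from K toward the side with fewer gas moles, so the system shifts toward the side with more gas moles — to the right.
The individual effects push in opposite directions; without quantitative information the net direction cannot be determined.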